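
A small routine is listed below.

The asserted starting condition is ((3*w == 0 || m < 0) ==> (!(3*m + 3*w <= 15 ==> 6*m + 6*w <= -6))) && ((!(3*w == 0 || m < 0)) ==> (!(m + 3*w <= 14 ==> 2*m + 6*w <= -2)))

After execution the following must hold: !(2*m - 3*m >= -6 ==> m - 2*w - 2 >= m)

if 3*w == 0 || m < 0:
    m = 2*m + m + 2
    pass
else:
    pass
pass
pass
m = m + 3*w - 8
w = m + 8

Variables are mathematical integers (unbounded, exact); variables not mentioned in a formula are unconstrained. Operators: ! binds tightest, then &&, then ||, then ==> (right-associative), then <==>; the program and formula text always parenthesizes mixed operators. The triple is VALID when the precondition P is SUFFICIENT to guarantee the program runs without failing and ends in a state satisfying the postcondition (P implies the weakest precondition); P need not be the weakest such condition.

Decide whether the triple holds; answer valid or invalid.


Working backward. After the program, the postcondition !(2*m - 3*m >= -6 ==> m - 2*w - 2 >= m) must hold; in canonical form it is !(m <= 6 ==> 2*w <= -2).
Before w := m + 8: !(m <= 6 ==> 2*m <= -18)
Before m := m + 3*w - 8: !(m + 3*w <= 14 ==> 2*m + 6*w <= -2)
Before skip: !(m + 3*w <= 14 ==> 2*m + 6*w <= -2)
Before skip: !(m + 3*w <= 14 ==> 2*m + 6*w <= -2)
Then branch requires !(3*m + 3*w <= 12 ==> 6*m + 6*w <= -6); else branch requires !(m + 3*w <= 14 ==> 2*m + 6*w <= -2).
Before the if: ((3*w == 0 || m < 0) ==> (!(3*m + 3*w <= 12 ==> 6*m + 6*w <= -6))) && ((!(3*w == 0 || m < 0)) ==> (!(m + 3*w <= 14 ==> 2*m + 6*w <= -2)))
The weakest precondition is ((3*w == 0 || m < 0) ==> (!(3*m + 3*w <= 12 ==> 6*m + 6*w <= -6))) && ((!(3*w == 0 || m < 0)) ==> (!(m + 3*w <= 14 ==> 2*m + 6*w <= -2))).
Check whether ((3*w == 0 || m < 0) ==> (!(3*m + 3*w <= 15 ==> 6*m + 6*w <= -6))) && ((!(3*w == 0 || m < 0)) ==> (!(m + 3*w <= 14 ==> 2*m + 6*w <= -2))) implies it.
Countermodel: at the initial state m = 5, w = 0, the precondition holds but the weakest precondition fails.
Answer: invalid


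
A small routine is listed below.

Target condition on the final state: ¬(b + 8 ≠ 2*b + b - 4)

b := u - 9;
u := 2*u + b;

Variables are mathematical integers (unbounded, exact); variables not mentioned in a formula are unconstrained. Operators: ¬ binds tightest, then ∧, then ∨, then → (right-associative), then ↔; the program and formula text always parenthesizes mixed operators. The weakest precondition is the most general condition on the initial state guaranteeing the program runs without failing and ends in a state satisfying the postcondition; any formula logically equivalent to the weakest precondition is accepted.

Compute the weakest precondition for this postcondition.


Working backward. After the program, the postcondition ¬(b + 8 ≠ 2*b + b - 4) must hold; in canonical form it is ¬(2*b ≠ 12).
Before u := 2*u + b: ¬(2*b ≠ 12)
Before b := u - 9: ¬(2*u ≠ 30)
Answer: WP = ¬(2*u ≠ 30)


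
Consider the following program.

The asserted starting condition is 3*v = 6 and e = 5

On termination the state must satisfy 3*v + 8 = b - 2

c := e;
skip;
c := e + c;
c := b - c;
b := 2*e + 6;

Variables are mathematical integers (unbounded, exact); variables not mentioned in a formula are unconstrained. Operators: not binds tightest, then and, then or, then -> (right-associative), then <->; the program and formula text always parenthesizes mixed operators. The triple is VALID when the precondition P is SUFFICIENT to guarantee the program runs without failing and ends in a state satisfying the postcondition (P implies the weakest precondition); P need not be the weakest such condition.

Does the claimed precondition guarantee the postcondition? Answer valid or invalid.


Working backward. After the program, the postcondition 3*v + 8 = b - 2 must hold; in canonical form it is 3*v = b - 10.
Before b := 2*e + 6: 3*v = 2*e - 4
Before c := b - c: 3*v = 2*e - 4
Before c := e + c: 3*v = 2*e - 4
Before skip: 3*v = 2*e - 4
Before c := e: 3*v = 2*e - 4
The weakest precondition is 3*v = 2*e - 4.
Check whether 3*v = 6 and e = 5 implies it.
Every state satisfying the precondition satisfies the weakest precondition: the implication holds.
Answer: valid


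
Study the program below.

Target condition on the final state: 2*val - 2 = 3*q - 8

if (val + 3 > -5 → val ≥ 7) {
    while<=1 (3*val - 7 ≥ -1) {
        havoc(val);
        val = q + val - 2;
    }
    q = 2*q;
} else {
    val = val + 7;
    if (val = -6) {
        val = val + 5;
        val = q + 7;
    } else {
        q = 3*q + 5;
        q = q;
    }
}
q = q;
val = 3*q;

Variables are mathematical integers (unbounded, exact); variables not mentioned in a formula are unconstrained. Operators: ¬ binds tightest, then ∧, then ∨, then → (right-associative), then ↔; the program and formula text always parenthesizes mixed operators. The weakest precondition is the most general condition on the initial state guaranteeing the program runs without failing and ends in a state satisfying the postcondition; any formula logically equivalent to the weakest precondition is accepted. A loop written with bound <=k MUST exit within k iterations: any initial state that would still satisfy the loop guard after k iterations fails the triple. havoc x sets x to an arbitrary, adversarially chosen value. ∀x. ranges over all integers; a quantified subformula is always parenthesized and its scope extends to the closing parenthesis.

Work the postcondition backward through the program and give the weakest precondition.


Working backward. After the program, the postcondition 2*val - 2 = 3*q - 8 must hold; in canonical form it is 2*val = 3*q - 6.
Before val := 3*q: 3*q = -6
Before q := q: 3*q = -6
Then branch requires (3*val ≥ 6 → (∀val_1. ((¬(3*q + 3*val_1 ≥ 12)) ∧ 6*q = -6))) ∧ ((¬(3*val ≥ 6)) → 6*q = -6); else branch requires (val = -13 → 3*q = -6) ∧ ((¬(val = -13)) → 9*q = -21).
Before the if: ((val > -8 → val ≥ 7) → ((3*val ≥ 6 → (∀val_1. ((¬(3*q + 3*val_1 ≥ 12)) ∧ 6*q = -6))) ∧ ((¬(3*val ≥ 6)) → 6*q = -6))) ∧ ((¬(val > -8 → val ≥ 7)) → ((val = -13 → 3*q = -6) ∧ ((¬(val = -13)) → 9*q = -21)))
Answer: WP = ((val > -8 → val ≥ 7) → ((3*val ≥ 6 → (∀val_1. ((¬(3*q + 3*val_1 ≥ 12)) ∧ 6*q = -6))) ∧ ((¬(3*val ≥ 6)) → 6*q = -6))) ∧ ((¬(val > -8 → val ≥ 7)) → ((val = -13 → 3*q = -6) ∧ ((¬(val = -13)) → 9*q = -21)))


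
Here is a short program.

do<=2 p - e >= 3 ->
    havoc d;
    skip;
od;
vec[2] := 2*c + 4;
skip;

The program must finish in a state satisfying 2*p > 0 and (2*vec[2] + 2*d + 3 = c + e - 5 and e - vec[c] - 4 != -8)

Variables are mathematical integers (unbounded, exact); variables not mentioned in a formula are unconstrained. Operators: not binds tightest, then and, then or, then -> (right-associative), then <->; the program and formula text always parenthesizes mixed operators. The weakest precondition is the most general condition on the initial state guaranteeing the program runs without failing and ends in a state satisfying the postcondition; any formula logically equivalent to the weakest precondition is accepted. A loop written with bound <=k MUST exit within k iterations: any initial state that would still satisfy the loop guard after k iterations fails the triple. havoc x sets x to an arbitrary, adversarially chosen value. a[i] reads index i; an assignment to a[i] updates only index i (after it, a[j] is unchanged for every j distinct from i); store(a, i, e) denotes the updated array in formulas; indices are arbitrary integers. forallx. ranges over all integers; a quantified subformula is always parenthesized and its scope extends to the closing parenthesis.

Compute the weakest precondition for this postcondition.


Working backward. After the program, the postcondition 2*p > 0 and (2*vec[2] + 2*d + 3 = c + e - 5 and e - vec[c] - 4 != -8) must hold; in canonical form it is 2*p > 0 and 2*vec[2] + 2*d = c + e - 8 and e != vec[c] - 4.
Before skip: 2*p > 0 and 2*vec[2] + 2*d = c + e - 8 and e != vec[c] - 4
Before vec[2] := 2*c + 4: 2*p > 0 and 3*c + 2*d = e - 16 and e != store(vec, 2, 2*c + 4)[c] - 4
Before the loop (bound <=2), unroll the exhaustion recursion (WP_0 = exit-now case; WP_j = one more guarded iteration, up to j = 2):
  WP_0: (not (p >= e + 3)) and 2*p > 0 and 3*c + 2*d = e - 16 and e != store(vec, 2, 2*c + 4)[c] - 4
  WP_1: (p >= e + 3 -> (forall d_1. ((not (p >= e + 3)) and 2*p > 0 and 3*c + 2*d_1 = e - 16 and e != store(vec, 2, 2*c + 4)[c] - 4))) and ((not (p >= e + 3)) -> (2*p > 0 and 3*c + 2*d = e - 16 and e != store(vec, 2, 2*c + 4)[c] - 4))
  WP_2: (p >= e + 3 -> (forall d_2. ((p >= e + 3 -> (forall d_1. ((not (p >= e + 3)) and 2*p > 0 and 3*c + 2*d_1 = e - 16 and e != store(vec, 2, 2*c + 4)[c] - 4))) and ((not (p >= e + 3)) -> (2*p > 0 and 3*c + 2*d_2 = e - 16 and e != store(vec, 2, 2*c + 4)[c] - 4))))) and ((not (p >= e + 3)) -> (2*p > 0 and 3*c + 2*d = e - 16 and e != store(vec, 2, 2*c + 4)[c] - 4))
So before the loop: (p >= e + 3 -> (forall d_2. ((p >= e + 3 -> (forall d_1. ((not (p >= e + 3)) and 2*p > 0 and 3*c + 2*d_1 = e - 16 and e != store(vec, 2, 2*c + 4)[c] - 4))) and ((not (p >= e + 3)) -> (2*p > 0 and 3*c + 2*d_2 = e - 16 and e != store(vec, 2, 2*c + 4)[c] - 4))))) and ((not (p >= e + 3)) -> (2*p > 0 and 3*c + 2*d = e - 16 and e != store(vec, 2, 2*c + 4)[c] - 4))
Answer: WP = (p >= e + 3 -> (forall d_2. ((p >= e + 3 -> (forall d_1. ((not (p >= e + 3)) and 2*p > 0 and 3*c + 2*d_1 = e - 16 and e != store(vec, 2, 2*c + 4)[c] - 4))) and ((not (p >= e + 3)) -> (2*p > 0 and 3*c + 2*d_2 = e - 16 and e != store(vec, 2, 2*c + 4)[c] - 4))))) and ((not (p >= e + 3)) -> (2*p > 0 and 3*c + 2*d = e - 16 and e != store(vec, 2, 2*c + 4)[c] - 4))


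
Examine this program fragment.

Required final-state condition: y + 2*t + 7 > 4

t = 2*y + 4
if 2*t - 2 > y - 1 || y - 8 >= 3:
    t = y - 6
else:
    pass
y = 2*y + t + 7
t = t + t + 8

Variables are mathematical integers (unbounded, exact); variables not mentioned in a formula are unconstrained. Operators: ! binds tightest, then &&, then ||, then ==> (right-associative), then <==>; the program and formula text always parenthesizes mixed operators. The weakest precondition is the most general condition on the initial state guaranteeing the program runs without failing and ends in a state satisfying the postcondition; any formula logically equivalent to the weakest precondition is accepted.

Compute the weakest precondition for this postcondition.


Working backward. After the program, the postcondition y + 2*t + 7 > 4 must hold; in canonical form it is 2*t + y > -3.
Before t := t + t + 8: 4*t + y > -19
Before y := 2*y + t + 7: 5*t + 2*y > -26
Then branch requires 7*y > 4; else branch requires 5*t + 2*y > -26.
Before the if: ((2*t > y + 1 || y >= 11) ==> 7*y > 4) && ((!(2*t > y + 1 || y >= 11)) ==> 5*t + 2*y > -26)
Before t := 2*y + 4: ((3*y > -7 || y >= 11) ==> 7*y > 4) && ((!(3*y > -7 || y >= 11)) ==> 12*y > -46)
Answer: WP = ((3*y > -7 || y >= 11) ==> 7*y > 4) && ((!(3*y > -7 || y >= 11)) ==> 12*y > -46)


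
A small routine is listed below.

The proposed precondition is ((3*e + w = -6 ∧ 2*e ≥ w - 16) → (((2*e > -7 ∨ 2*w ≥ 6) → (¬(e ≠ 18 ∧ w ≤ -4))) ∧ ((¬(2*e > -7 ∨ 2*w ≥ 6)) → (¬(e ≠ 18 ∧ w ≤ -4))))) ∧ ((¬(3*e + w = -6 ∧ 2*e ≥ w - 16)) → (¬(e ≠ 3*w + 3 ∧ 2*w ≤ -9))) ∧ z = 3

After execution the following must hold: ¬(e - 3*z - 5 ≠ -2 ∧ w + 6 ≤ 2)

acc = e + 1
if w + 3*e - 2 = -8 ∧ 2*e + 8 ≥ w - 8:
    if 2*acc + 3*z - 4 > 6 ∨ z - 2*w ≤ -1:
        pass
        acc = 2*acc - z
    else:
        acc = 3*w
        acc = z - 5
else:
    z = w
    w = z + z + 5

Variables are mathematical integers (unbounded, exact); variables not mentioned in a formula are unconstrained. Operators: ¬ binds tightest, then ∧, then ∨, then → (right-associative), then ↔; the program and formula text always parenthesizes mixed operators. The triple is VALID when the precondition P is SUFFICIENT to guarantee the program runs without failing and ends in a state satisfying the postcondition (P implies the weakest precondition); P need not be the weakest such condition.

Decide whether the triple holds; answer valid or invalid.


Working backward. After the program, the postcondition ¬(e - 3*z - 5 ≠ -2 ∧ w + 6 ≤ 2) must hold; in canonical form it is ¬(e ≠ 3*z + 3 ∧ w ≤ -4).
Then branch requires ((2*acc + 3*z > 10 ∨ z ≤ 2*w - 1) → (¬(e ≠ 3*z + 3 ∧ w ≤ -4))) ∧ ((¬(2*acc + 3*z > 10 ∨ z ≤ 2*w - 1)) → (¬(e ≠ 3*z + 3 ∧ w ≤ -4))); else branch requires ¬(e ≠ 3*w + 3 ∧ 2*w ≤ -9).
Before the if: ((3*e + w = -6 ∧ 2*e ≥ w - 16) → (((2*acc + 3*z > 10 ∨ z ≤ 2*w - 1) → (¬(e ≠ 3*z + 3 ∧ w ≤ -4))) ∧ ((¬(2*acc + 3*z > 10 ∨ z ≤ 2*w - 1)) → (¬(e ≠ 3*z + 3 ∧ w ≤ -4))))) ∧ ((¬(3*e + w = -6 ∧ 2*e ≥ w - 16)) → (¬(e ≠ 3*w + 3 ∧ 2*w ≤ -9)))
Before acc := e + 1: ((3*e + w = -6 ∧ 2*e ≥ w - 16) → (((2*e + 3*z > 8 ∨ z ≤ 2*w - 1) → (¬(e ≠ 3*z + 3 ∧ w ≤ -4))) ∧ ((¬(2*e + 3*z > 8 ∨ z ≤ 2*w - 1)) → (¬(e ≠ 3*z + 3 ∧ w ≤ -4))))) ∧ ((¬(3*e + w = -6 ∧ 2*e ≥ w - 16)) → (¬(e ≠ 3*w + 3 ∧ 2*w ≤ -9)))
The weakest precondition is ((3*e + w = -6 ∧ 2*e ≥ w - 16) → (((2*e + 3*z > 8 ∨ z ≤ 2*w - 1) → (¬(e ≠ 3*z + 3 ∧ w ≤ -4))) ∧ ((¬(2*e + 3*z > 8 ∨ z ≤ 2*w - 1)) → (¬(e ≠ 3*z + 3 ∧ w ≤ -4))))) ∧ ((¬(3*e + w = -6 ∧ 2*e ≥ w - 16)) → (¬(e ≠ 3*w + 3 ∧ 2*w ≤ -9))).
Check whether ((3*e + w = -6 ∧ 2*e ≥ w - 16) → (((2*e > -7 ∨ 2*w ≥ 6) → (¬(e ≠ 18 ∧ w ≤ -4))) ∧ ((¬(2*e > -7 ∨ 2*w ≥ 6)) → (¬(e ≠ 18 ∧ w ≤ -4))))) ∧ ((¬(3*e + w = -6 ∧ 2*e ≥ w - 16)) → (¬(e ≠ 3*w + 3 ∧ 2*w ≤ -9))) ∧ z = 3 implies it.
Countermodel: at the initial state e = 18, w = -60, z = 3, the precondition holds but the weakest precondition fails.
Answer: invalid


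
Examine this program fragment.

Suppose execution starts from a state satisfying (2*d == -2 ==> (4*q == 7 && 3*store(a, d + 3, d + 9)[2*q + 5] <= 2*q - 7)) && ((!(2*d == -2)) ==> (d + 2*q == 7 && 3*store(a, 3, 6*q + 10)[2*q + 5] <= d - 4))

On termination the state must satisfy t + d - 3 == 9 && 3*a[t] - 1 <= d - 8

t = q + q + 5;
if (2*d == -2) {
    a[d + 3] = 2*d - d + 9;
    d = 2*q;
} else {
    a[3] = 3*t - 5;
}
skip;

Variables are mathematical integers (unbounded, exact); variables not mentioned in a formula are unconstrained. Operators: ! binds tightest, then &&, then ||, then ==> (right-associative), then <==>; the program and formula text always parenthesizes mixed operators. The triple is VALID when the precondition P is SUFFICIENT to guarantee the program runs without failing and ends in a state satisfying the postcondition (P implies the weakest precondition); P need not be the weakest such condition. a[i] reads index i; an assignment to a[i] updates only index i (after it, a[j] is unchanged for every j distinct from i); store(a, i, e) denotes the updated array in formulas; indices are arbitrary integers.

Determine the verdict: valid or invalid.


Working backward. After the program, the postcondition t + d - 3 == 9 && 3*a[t] - 1 <= d - 8 must hold; in canonical form it is d + t == 12 && 3*a[t] <= d - 7.
Before skip: d + t == 12 && 3*a[t] <= d - 7
Then branch requires 2*q + t == 12 && 3*store(a, d + 3, d + 9)[t] <= 2*q - 7; else branch requires d + t == 12 && 3*store(a, 3, 3*t - 5)[t] <= d - 7.
Before the if: (2*d == -2 ==> (2*q + t == 12 && 3*store(a, d + 3, d + 9)[t] <= 2*q - 7)) && ((!(2*d == -2)) ==> (d + t == 12 && 3*store(a, 3, 3*t - 5)[t] <= d - 7))
Before t := q + q + 5: (2*d == -2 ==> (4*q == 7 && 3*store(a, d + 3, d + 9)[2*q + 5] <= 2*q - 7)) && ((!(2*d == -2)) ==> (d + 2*q == 7 && 3*store(a, 3, 6*q + 10)[2*q + 5] <= d - 7))
The weakest precondition is (2*d == -2 ==> (4*q == 7 && 3*store(a, d + 3, d + 9)[2*q + 5] <= 2*q - 7)) && ((!(2*d == -2)) ==> (d + 2*q == 7 && 3*store(a, 3, 6*q + 10)[2*q + 5] <= d - 7)).
Check whether (2*d == -2 ==> (4*q == 7 && 3*store(a, d + 3, d + 9)[2*q + 5] <= 2*q - 7)) && ((!(2*d == -2)) ==> (d + 2*q == 7 && 3*store(a, 3, 6*q + 10)[2*q + 5] <= d - 4)) implies it.
Countermodel: at the initial state a = {[-170455] = 56821, [3] = 2, [170470] = 2, elsewhere 2}, d = 170467, q = -85230, the precondition holds but the weakest precondition fails.
Answer: invalid


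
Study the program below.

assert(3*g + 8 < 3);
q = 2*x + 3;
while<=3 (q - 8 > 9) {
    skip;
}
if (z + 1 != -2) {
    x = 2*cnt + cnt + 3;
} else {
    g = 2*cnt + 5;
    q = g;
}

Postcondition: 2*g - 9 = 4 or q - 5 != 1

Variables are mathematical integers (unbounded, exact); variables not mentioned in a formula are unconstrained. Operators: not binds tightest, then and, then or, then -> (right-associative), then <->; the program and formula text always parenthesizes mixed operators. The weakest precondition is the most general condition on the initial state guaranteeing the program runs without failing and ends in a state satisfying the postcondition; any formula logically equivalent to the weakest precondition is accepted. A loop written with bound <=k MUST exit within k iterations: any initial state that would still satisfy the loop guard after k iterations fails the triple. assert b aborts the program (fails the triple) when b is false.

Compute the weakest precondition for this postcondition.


Working backward. After the program, the postcondition 2*g - 9 = 4 or q - 5 != 1 must hold; in canonical form it is 2*g = 13 or q != 6.
Then branch requires 2*g = 13 or q != 6; else branch requires 4*cnt = 3 or 2*cnt != 1.
Before the if: (z != -3 -> (2*g = 13 or q != 6)) and ((not (z != -3)) -> (4*cnt = 3 or 2*cnt != 1))
Before the loop (bound <=3), unroll the exhaustion recursion (WP_0 = exit-now case; WP_j = one more guarded iteration, up to j = 3):
  WP_0: (not (q > 17)) and (z != -3 -> (2*g = 13 or q != 6)) and ((not (z != -3)) -> (4*cnt = 3 or 2*cnt != 1))
  WP_1: (q > 17 -> ((not (q > 17)) and (z != -3 -> (2*g = 13 or q != 6)) and ((not (z != -3)) -> (4*cnt = 3 or 2*cnt != 1)))) and ((not (q > 17)) -> ((z != -3 -> (2*g = 13 or q != 6)) and ((not (z != -3)) -> (4*cnt = 3 or 2*cnt != 1))))
  WP_2: (q > 17 -> ((q > 17 -> ((not (q > 17)) and (z != -3 -> (2*g = 13 or q != 6)) and ((not (z != -3)) -> (4*cnt = 3 or 2*cnt != 1)))) and ((not (q > 17)) -> ((z != -3 -> (2*g = 13 or q != 6)) and ((not (z != -3)) -> (4*cnt = 3 or 2*cnt != 1)))))) and ((not (q > 17)) -> ((z != -3 -> (2*g = 13 or q != 6)) and ((not (z != -3)) -> (4*cnt = 3 or 2*cnt != 1))))
  WP_3: (q > 17 -> ((q > 17 -> ((q > 17 -> ((not (q > 17)) and (z != -3 -> (2*g = 13 or q != 6)) and ((not (z != -3)) -> (4*cnt = 3 or 2*cnt != 1)))) and ((not (q > 17)) -> ((z != -3 -> (2*g = 13 or q != 6)) and ((not (z != -3)) -> (4*cnt = 3 or 2*cnt != 1)))))) and ((not (q > 17)) -> ((z != -3 -> (2*g = 13 or q != 6)) and ((not (z != -3)) -> (4*cnt = 3 or 2*cnt != 1)))))) and ((not (q > 17)) -> ((z != -3 -> (2*g = 13 or q != 6)) and ((not (z != -3)) -> (4*cnt = 3 or 2*cnt != 1))))
So before the loop: (q > 17 -> ((q > 17 -> ((q > 17 -> ((not (q > 17)) and (z != -3 -> (2*g = 13 or q != 6)) and ((not (z != -3)) -> (4*cnt = 3 or 2*cnt != 1)))) and ((not (q > 17)) -> ((z != -3 -> (2*g = 13 or q != 6)) and ((not (z != -3)) -> (4*cnt = 3 or 2*cnt != 1)))))) and ((not (q > 17)) -> ((z != -3 -> (2*g = 13 or q != 6)) and ((not (z != -3)) -> (4*cnt = 3 or 2*cnt != 1)))))) and ((not (q > 17)) -> ((z != -3 -> (2*g = 13 or q != 6)) and ((not (z != -3)) -> (4*cnt = 3 or 2*cnt != 1))))
Before q := 2*x + 3: (2*x > 14 -> ((2*x > 14 -> ((2*x > 14 -> ((not (2*x > 14)) and (z != -3 -> (2*g = 13 or 2*x != 3)) and ((not (z != -3)) -> (4*cnt = 3 or 2*cnt != 1)))) and ((not (2*x > 14)) -> ((z != -3 -> (2*g = 13 or 2*x != 3)) and ((not (z != -3)) -> (4*cnt = 3 or 2*cnt != 1)))))) and ((not (2*x > 14)) -> ((z != -3 -> (2*g = 13 or 2*x != 3)) and ((not (z != -3)) -> (4*cnt = 3 or 2*cnt != 1)))))) and ((not (2*x > 14)) -> ((z != -3 -> (2*g = 13 or 2*x != 3)) and ((not (z != -3)) -> (4*cnt = 3 or 2*cnt != 1))))
Before assert 3*g + 8 < 3: 3*g < -5 and (2*x > 14 -> ((2*x > 14 -> ((2*x > 14 -> ((not (2*x > 14)) and (z != -3 -> (2*g = 13 or 2*x != 3)) and ((not (z != -3)) -> (4*cnt = 3 or 2*cnt != 1)))) and ((not (2*x > 14)) -> ((z != -3 -> (2*g = 13 or 2*x != 3)) and ((not (z != -3)) -> (4*cnt = 3 or 2*cnt != 1)))))) and ((not (2*x > 14)) -> ((z != -3 -> (2*g = 13 or 2*x != 3)) and ((not (z != -3)) -> (4*cnt = 3 or 2*cnt != 1)))))) and ((not (2*x > 14)) -> ((z != -3 -> (2*g = 13 or 2*x != 3)) and ((not (z != -3)) -> (4*cnt = 3 or 2*cnt != 1))))
Answer: WP = 3*g < -5 and (2*x > 14 -> ((2*x > 14 -> ((2*x > 14 -> ((not (2*x > 14)) and (z != -3 -> (2*g = 13 or 2*x != 3)) and ((not (z != -3)) -> (4*cnt = 3 or 2*cnt != 1)))) and ((not (2*x > 14)) -> ((z != -3 -> (2*g = 13 or 2*x != 3)) and ((not (z != -3)) -> (4*cnt = 3 or 2*cnt != 1)))))) and ((not (2*x > 14)) -> ((z != -3 -> (2*g = 13 or 2*x != 3)) and ((not (z != -3)) -> (4*cnt = 3 or 2*cnt != 1)))))) and ((not (2*x > 14)) -> ((z != -3 -> (2*g = 13 or 2*x != 3)) and ((not (z != -3)) -> (4*cnt = 3 or 2*cnt != 1))))


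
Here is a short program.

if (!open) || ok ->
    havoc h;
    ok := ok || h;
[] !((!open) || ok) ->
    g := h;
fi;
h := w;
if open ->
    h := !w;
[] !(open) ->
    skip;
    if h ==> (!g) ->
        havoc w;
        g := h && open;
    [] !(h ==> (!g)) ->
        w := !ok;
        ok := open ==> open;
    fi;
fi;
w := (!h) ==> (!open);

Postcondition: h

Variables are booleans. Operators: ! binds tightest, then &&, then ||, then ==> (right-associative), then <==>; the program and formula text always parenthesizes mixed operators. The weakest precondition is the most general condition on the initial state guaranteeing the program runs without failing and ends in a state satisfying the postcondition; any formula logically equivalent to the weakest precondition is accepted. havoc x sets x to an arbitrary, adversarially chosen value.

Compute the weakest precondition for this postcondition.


Working backward. After the program, h must hold.
Before w := (!h) ==> (!open): h
Then branch requires !w; else branch requires ((h ==> (!g)) ==> h) && ((!(h ==> (!g))) ==> h).
Before the if: (open ==> (!w)) && ((!open) ==> (((h ==> (!g)) ==> h) && ((!(h ==> (!g))) ==> h)))
Before h := w: (open ==> (!w)) && ((!open) ==> (((w ==> (!g)) ==> w) && ((!(w ==> (!g))) ==> w)))
Then branch requires (open ==> (!w)) && ((!open) ==> (((w ==> (!g)) ==> w) && ((!(w ==> (!g))) ==> w))); else branch requires (open ==> (!w)) && ((!open) ==> (((w ==> (!h)) ==> w) && ((!(w ==> (!h))) ==> w))).
Before the if: (((!open) || ok) ==> ((open ==> (!w)) && ((!open) ==> (((w ==> (!g)) ==> w) && ((!(w ==> (!g))) ==> w))))) && ((!((!open) || ok)) ==> ((open ==> (!w)) && ((!open) ==> (((w ==> (!h)) ==> w) && ((!(w ==> (!h))) ==> w)))))
Answer: WP = (((!open) || ok) ==> ((open ==> (!w)) && ((!open) ==> (((w ==> (!g)) ==> w) && ((!(w ==> (!g))) ==> w))))) && ((!((!open) || ok)) ==> ((open ==> (!w)) && ((!open) ==> (((w ==> (!h)) ==> w) && ((!(w ==> (!h))) ==> w)))))


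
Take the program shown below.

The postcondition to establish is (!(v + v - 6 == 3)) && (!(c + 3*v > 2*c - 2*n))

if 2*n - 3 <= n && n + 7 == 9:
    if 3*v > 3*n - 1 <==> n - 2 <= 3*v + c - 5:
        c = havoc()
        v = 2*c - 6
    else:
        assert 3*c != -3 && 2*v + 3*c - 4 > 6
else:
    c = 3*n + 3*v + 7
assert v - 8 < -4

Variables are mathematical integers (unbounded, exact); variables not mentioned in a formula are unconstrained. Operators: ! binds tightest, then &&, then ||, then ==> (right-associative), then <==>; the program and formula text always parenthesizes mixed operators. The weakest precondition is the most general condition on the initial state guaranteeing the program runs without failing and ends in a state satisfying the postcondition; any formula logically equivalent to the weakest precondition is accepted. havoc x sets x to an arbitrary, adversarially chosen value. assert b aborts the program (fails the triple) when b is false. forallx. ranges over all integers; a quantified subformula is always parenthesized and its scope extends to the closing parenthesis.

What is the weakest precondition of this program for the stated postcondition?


Working backward. After the program, the postcondition (!(v + v - 6 == 3)) && (!(c + 3*v > 2*c - 2*n)) must hold; in canonical form it is (!(2*v == 9)) && (!(2*n + 3*v > c)).
Before assert v - 8 < -4: v < 4 && (!(2*v == 9)) && (!(2*n + 3*v > c))
Then branch requires ((3*v > 3*n - 1 <==> n <= c + 3*v - 3) ==> (forall c_1. (2*c_1 < 10 && (!(4*c_1 == 21)) && (!(5*c_1 + 2*n > 18))))) && ((!(3*v > 3*n - 1 <==> n <= c + 3*v - 3)) ==> (3*c != -3 && 3*c + 2*v > 10 && v < 4 && (!(2*v == 9)) && (!(2*n + 3*v > c)))); else branch requires v < 4 && (!(2*v == 9)) && (!(n < -7)).
Before the if: ((n <= 3 && n == 2) ==> (((3*v > 3*n - 1 <==> n <= c + 3*v - 3) ==> (forall c_1. (2*c_1 < 10 && (!(4*c_1 == 21)) && (!(5*c_1 + 2*n > 18))))) && ((!(3*v > 3*n - 1 <==> n <= c + 3*v - 3)) ==> (3*c != -3 && 3*c + 2*v > 10 && v < 4 && (!(2*v == 9)) && (!(2*n + 3*v > c)))))) && ((!(n <= 3 && n == 2)) ==> (v < 4 && (!(2*v == 9)) && (!(n < -7))))
Answer: WP = ((n <= 3 && n == 2) ==> (((3*v > 3*n - 1 <==> n <= c + 3*v - 3) ==> (forall c_1. (2*c_1 < 10 && (!(4*c_1 == 21)) && (!(5*c_1 + 2*n > 18))))) && ((!(3*v > 3*n - 1 <==> n <= c + 3*v - 3)) ==> (3*c != -3 && 3*c + 2*v > 10 && v < 4 && (!(2*v == 9)) && (!(2*n + 3*v > c)))))) && ((!(n <= 3 && n == 2)) ==> (v < 4 && (!(2*v == 9)) && (!(n < -7))))


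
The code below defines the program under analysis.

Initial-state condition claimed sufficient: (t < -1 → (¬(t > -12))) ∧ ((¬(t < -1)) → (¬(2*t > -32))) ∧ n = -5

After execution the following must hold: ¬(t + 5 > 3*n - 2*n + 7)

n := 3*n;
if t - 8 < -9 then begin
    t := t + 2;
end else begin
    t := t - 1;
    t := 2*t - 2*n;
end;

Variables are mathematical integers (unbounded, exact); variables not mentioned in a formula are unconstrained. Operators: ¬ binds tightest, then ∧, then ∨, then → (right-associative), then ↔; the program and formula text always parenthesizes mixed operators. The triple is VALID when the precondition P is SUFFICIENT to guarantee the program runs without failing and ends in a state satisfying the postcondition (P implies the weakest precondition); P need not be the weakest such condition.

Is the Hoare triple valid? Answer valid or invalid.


Working backward. After the program, the postcondition ¬(t + 5 > 3*n - 2*n + 7) must hold; in canonical form it is ¬(t > n + 2).
Then branch requires ¬(t > n); else branch requires ¬(2*t > 3*n + 4).
Before the if: (t < -1 → (¬(t > n))) ∧ ((¬(t < -1)) → (¬(2*t > 3*n + 4)))
Before n := 3*n: (t < -1 → (¬(t > 3*n))) ∧ ((¬(t < -1)) → (¬(2*t > 9*n + 4)))
The weakest precondition is (t < -1 → (¬(t > 3*n))) ∧ ((¬(t < -1)) → (¬(2*t > 9*n + 4))).
Check whether (t < -1 → (¬(t > -12))) ∧ ((¬(t < -1)) → (¬(2*t > -32))) ∧ n = -5 implies it.
Countermodel: at the initial state n = -5, t = -12, the precondition holds but the weakest precondition fails.
Answer: invalid


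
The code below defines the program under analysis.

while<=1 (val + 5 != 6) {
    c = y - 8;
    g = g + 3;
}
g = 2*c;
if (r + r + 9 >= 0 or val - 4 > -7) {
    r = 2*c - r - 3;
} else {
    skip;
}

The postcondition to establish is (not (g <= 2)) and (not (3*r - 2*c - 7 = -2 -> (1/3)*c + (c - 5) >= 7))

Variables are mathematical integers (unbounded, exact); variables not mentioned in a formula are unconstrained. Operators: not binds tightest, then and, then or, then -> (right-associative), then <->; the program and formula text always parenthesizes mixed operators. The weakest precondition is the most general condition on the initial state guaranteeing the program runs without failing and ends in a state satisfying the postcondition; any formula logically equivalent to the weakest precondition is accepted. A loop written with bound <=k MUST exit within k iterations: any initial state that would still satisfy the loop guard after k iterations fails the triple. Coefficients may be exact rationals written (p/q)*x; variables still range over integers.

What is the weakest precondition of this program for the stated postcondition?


Working backward. After the program, the postcondition (not (g <= 2)) and (not (3*r - 2*c - 7 = -2 -> (1/3)*c + (c - 5) >= 7)) must hold; in canonical form it is (not (g <= 2)) and (not (3*r = 2*c + 5 -> (4/3)*c >= 12)).
Then branch requires (not (g <= 2)) and (not (4*c = 3*r + 14 -> (4/3)*c >= 12)); else branch requires (not (g <= 2)) and (not (3*r = 2*c + 5 -> (4/3)*c >= 12)).
Before the if: ((2*r >= -9 or val > -3) -> ((not (g <= 2)) and (not (4*c = 3*r + 14 -> (4/3)*c >= 12)))) and ((not (2*r >= -9 or val > -3)) -> ((not (g <= 2)) and (not (3*r = 2*c + 5 -> (4/3)*c >= 12))))
Before g := 2*c: ((2*r >= -9 or val > -3) -> ((not (2*c <= 2)) and (not (4*c = 3*r + 14 -> (4/3)*c >= 12)))) and ((not (2*r >= -9 or val > -3)) -> ((not (2*c <= 2)) and (not (3*r = 2*c + 5 -> (4/3)*c >= 12))))
Before the loop (bound <=1), unroll the exhaustion recursion (WP_0 = exit-now case; WP_j = one more guarded iteration, up to j = 1):
  WP_0: (not (val != 1)) and ((2*r >= -9 or val > -3) -> ((not (2*c <= 2)) and (not (4*c = 3*r + 14 -> (4/3)*c >= 12)))) and ((not (2*r >= -9 or val > -3)) -> ((not (2*c <= 2)) and (not (3*r = 2*c + 5 -> (4/3)*c >= 12))))
  WP_1: (val != 1 -> ((not (val != 1)) and ((2*r >= -9 or val > -3) -> ((not (2*y <= 18)) and (not (4*y = 3*r + 46 -> (4/3)*y >= 68/3)))) and ((not (2*r >= -9 or val > -3)) -> ((not (2*y <= 18)) and (not (3*r = 2*y - 11 -> (4/3)*y >= 68/3)))))) and ((not (val != 1)) -> (((2*r >= -9 or val > -3) -> ((not (2*c <= 2)) and (not (4*c = 3*r + 14 -> (4/3)*c >= 12)))) and ((not (2*r >= -9 or val > -3)) -> ((not (2*c <= 2)) and (not (3*r = 2*c + 5 -> (4/3)*c >= 12))))))
So before the loop: (val != 1 -> ((not (val != 1)) and ((2*r >= -9 or val > -3) -> ((not (2*y <= 18)) and (not (4*y = 3*r + 46 -> (4/3)*y >= 68/3)))) and ((not (2*r >= -9 or val > -3)) -> ((not (2*y <= 18)) and (not (3*r = 2*y - 11 -> (4/3)*y >= 68/3)))))) and ((not (val != 1)) -> (((2*r >= -9 or val > -3) -> ((not (2*c <= 2)) and (not (4*c = 3*r + 14 -> (4/3)*c >= 12)))) and ((not (2*r >= -9 or val > -3)) -> ((not (2*c <= 2)) and (not (3*r = 2*c + 5 -> (4/3)*c >= 12))))))
Answer: WP = (val != 1 -> ((not (val != 1)) and ((2*r >= -9 or val > -3) -> ((not (2*y <= 18)) and (not (4*y = 3*r + 46 -> (4/3)*y >= 68/3)))) and ((not (2*r >= -9 or val > -3)) -> ((not (2*y <= 18)) and (not (3*r = 2*y - 11 -> (4/3)*y >= 68/3)))))) and ((not (val != 1)) -> (((2*r >= -9 or val > -3) -> ((not (2*c <= 2)) and (not (4*c = 3*r + 14 -> (4/3)*c >= 12)))) and ((not (2*r >= -9 or val > -3)) -> ((not (2*c <= 2)) and (not (3*r = 2*c + 5 -> (4/3)*c >= 12))))))


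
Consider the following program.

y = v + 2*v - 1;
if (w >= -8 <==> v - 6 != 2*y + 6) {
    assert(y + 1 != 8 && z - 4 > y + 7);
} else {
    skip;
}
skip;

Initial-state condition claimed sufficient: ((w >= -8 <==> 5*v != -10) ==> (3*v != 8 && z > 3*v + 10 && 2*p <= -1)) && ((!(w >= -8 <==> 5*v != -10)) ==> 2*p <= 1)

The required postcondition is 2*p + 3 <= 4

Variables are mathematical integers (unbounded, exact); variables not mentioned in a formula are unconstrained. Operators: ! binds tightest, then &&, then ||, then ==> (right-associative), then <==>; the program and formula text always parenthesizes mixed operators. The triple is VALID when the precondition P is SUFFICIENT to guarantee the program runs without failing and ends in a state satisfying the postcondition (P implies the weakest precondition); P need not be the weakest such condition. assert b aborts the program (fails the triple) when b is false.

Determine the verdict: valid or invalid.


Working backward. After the program, the postcondition 2*p + 3 <= 4 must hold; in canonical form it is 2*p <= 1.
Before skip: 2*p <= 1
Then branch requires y != 7 && z > y + 11 && 2*p <= 1; else branch requires 2*p <= 1.
Before the if: ((w >= -8 <==> v != 2*y + 12) ==> (y != 7 && z > y + 11 && 2*p <= 1)) && ((!(w >= -8 <==> v != 2*y + 12)) ==> 2*p <= 1)
Before y := v + 2*v - 1: ((w >= -8 <==> 5*v != -10) ==> (3*v != 8 && z > 3*v + 10 && 2*p <= 1)) && ((!(w >= -8 <==> 5*v != -10)) ==> 2*p <= 1)
The weakest precondition is ((w >= -8 <==> 5*v != -10) ==> (3*v != 8 && z > 3*v + 10 && 2*p <= 1)) && ((!(w >= -8 <==> 5*v != -10)) ==> 2*p <= 1).
Check whether ((w >= -8 <==> 5*v != -10) ==> (3*v != 8 && z > 3*v + 10 && 2*p <= -1)) && ((!(w >= -8 <==> 5*v != -10)) ==> 2*p <= 1) implies it.
Every state satisfying the precondition satisfies the weakest precondition: the implication holds.
Answer: valid


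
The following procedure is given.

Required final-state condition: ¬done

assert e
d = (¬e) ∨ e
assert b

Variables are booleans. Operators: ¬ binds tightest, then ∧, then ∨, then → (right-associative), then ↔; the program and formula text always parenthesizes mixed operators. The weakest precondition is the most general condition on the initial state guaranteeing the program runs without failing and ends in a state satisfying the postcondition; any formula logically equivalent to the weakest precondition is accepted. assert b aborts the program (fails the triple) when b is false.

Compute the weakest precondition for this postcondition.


Working backward. After the program, ¬done must hold.
Before assert b: b ∧ (¬done)
Before d := (¬e) ∨ e: b ∧ (¬done)
Before assert e: e ∧ b ∧ (¬done)
Answer: WP = e ∧ b ∧ (¬done)


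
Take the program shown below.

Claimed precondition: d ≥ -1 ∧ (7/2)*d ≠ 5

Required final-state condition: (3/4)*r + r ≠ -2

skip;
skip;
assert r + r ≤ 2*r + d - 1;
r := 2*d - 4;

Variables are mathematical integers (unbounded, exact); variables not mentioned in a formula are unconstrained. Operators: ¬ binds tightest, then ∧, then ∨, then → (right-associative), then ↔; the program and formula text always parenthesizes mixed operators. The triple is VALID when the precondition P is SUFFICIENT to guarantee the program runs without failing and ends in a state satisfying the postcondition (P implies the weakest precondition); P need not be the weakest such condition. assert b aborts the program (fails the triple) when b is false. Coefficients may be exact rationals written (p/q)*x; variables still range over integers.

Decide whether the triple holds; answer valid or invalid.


Working backward. After the program, the postcondition (3/4)*r + r ≠ -2 must hold; in canonical form it is (7/4)*r ≠ -2.
Before r := 2*d - 4: (7/2)*d ≠ 5
Before assert r + r ≤ 2*r + d - 1: d ≥ 1 ∧ (7/2)*d ≠ 5
Before skip: d ≥ 1 ∧ (7/2)*d ≠ 5
Before skip: d ≥ 1 ∧ (7/2)*d ≠ 5
The weakest precondition is d ≥ 1 ∧ (7/2)*d ≠ 5.
Check whether d ≥ -1 ∧ (7/2)*d ≠ 5 implies it.
Countermodel: at the initial state d = -1, the precondition holds but the weakest precondition fails.
Answer: invalid


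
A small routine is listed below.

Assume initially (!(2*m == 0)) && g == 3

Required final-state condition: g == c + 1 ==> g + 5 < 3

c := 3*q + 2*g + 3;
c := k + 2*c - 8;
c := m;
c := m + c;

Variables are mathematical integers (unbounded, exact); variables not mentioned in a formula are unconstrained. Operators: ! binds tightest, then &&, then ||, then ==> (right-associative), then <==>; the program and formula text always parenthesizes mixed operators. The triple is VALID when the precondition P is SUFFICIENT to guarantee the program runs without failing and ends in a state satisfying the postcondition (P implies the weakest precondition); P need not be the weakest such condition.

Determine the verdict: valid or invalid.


Working backward. After the program, the postcondition g == c + 1 ==> g + 5 < 3 must hold; in canonical form it is g == c + 1 ==> g < -2.
Before c := m + c: g == c + m + 1 ==> g < -2
Before c := m: g == 2*m + 1 ==> g < -2
Before c := k + 2*c - 8: g == 2*m + 1 ==> g < -2
Before c := 3*q + 2*g + 3: g == 2*m + 1 ==> g < -2
The weakest precondition is g == 2*m + 1 ==> g < -2.
Check whether (!(2*m == 0)) && g == 3 implies it.
Countermodel: at the initial state g = 3, m = 1, the precondition holds but the weakest precondition fails.
Answer: invalid


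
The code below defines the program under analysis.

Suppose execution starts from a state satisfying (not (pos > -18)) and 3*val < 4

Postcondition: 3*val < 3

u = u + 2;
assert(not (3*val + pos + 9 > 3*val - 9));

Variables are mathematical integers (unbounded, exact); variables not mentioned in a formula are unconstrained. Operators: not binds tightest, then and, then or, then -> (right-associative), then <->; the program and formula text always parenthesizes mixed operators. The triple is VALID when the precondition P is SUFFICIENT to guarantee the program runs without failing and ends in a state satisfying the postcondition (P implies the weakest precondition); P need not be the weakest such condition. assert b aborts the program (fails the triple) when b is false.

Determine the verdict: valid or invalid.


Working backward. After the program, 3*val < 3 must hold.
Before assert not (3*val + pos + 9 > 3*val - 9): (not (pos > -18)) and 3*val < 3
Before u := u + 2: (not (pos > -18)) and 3*val < 3
The weakest precondition is (not (pos > -18)) and 3*val < 3.
Check whether (not (pos > -18)) and 3*val < 4 implies it.
Countermodel: at the initial state pos = -18, val = 1, the precondition holds but the weakest precondition fails.
Answer: invalid


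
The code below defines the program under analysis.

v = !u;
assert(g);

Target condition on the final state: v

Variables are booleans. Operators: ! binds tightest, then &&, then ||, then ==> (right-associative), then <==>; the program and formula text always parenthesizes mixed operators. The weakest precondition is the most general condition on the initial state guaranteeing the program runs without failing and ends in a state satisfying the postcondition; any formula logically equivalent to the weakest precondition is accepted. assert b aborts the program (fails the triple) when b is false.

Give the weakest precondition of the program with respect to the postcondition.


Working backward. After the program, v must hold.
Before assert g: g && v
Before v := !u: g && (!u)
Answer: WP = g && (!u)


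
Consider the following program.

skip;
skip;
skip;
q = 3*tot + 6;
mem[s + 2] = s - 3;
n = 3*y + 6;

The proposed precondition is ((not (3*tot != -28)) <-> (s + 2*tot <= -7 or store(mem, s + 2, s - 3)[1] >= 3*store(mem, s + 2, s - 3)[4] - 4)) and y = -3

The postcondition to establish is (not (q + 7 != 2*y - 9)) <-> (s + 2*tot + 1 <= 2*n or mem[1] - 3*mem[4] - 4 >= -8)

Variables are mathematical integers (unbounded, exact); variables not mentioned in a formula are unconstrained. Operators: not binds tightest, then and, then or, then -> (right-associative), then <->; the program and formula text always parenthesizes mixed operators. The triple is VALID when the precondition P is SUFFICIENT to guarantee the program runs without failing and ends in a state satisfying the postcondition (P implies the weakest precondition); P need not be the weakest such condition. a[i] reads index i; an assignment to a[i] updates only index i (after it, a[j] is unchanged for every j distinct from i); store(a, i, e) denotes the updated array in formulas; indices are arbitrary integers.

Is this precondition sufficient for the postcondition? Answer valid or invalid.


Working backward. After the program, the postcondition (not (q + 7 != 2*y - 9)) <-> (s + 2*tot + 1 <= 2*n or mem[1] - 3*mem[4] - 4 >= -8) must hold; in canonical form it is (not (q != 2*y - 16)) <-> (s + 2*tot <= 2*n - 1 or mem[1] >= 3*mem[4] - 4).
Before n := 3*y + 6: (not (q != 2*y - 16)) <-> (s + 2*tot <= 6*y + 11 or mem[1] >= 3*mem[4] - 4)
Before mem[s + 2] := s - 3: (not (q != 2*y - 16)) <-> (s + 2*tot <= 6*y + 11 or store(mem, s + 2, s - 3)[1] >= 3*store(mem, s + 2, s - 3)[4] - 4)
Before q := 3*tot + 6: (not (3*tot != 2*y - 22)) <-> (s + 2*tot <= 6*y + 11 or store(mem, s + 2, s - 3)[1] >= 3*store(mem, s + 2, s - 3)[4] - 4)
Before skip: (not (3*tot != 2*y - 22)) <-> (s + 2*tot <= 6*y + 11 or store(mem, s + 2, s - 3)[1] >= 3*store(mem, s + 2, s - 3)[4] - 4)
Before skip: (not (3*tot != 2*y - 22)) <-> (s + 2*tot <= 6*y + 11 or store(mem, s + 2, s - 3)[1] >= 3*store(mem, s + 2, s - 3)[4] - 4)
Before skip: (not (3*tot != 2*y - 22)) <-> (s + 2*tot <= 6*y + 11 or store(mem, s + 2, s - 3)[1] >= 3*store(mem, s + 2, s - 3)[4] - 4)
The weakest precondition is (not (3*tot != 2*y - 22)) <-> (s + 2*tot <= 6*y + 11 or store(mem, s + 2, s - 3)[1] >= 3*store(mem, s + 2, s - 3)[4] - 4).
Check whether ((not (3*tot != -28)) <-> (s + 2*tot <= -7 or store(mem, s + 2, s - 3)[1] >= 3*store(mem, s + 2, s - 3)[4] - 4)) and y = -3 implies it.
Every state satisfying the precondition satisfies the weakest precondition: the implication holds.
Answer: valid
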